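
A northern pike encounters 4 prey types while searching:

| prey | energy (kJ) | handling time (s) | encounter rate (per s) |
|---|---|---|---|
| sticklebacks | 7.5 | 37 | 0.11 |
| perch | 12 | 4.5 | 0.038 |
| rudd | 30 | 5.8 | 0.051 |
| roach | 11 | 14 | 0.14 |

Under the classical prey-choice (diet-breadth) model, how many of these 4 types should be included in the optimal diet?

Rank by E/h (kJ/s): rudd 5.17, perch 2.67, roach 0.786, sticklebacks 0.203. Include each in turn until the next type's E/h falls below the running intake rate.
Rate on top 1: 1.181. perch: 2.67 > 1.181 → include.
Rate on top 2: 1.354. roach: 0.786 < 1.354 → exclude; stop.
Optimal diet: rudd, perch — 2 of 4 types.

2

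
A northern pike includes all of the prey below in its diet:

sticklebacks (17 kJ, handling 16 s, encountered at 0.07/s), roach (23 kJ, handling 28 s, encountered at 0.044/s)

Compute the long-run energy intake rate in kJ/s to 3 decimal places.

0.657 kJ/s

R = (0.07×17 + 0.044×23) / (1 + 0.07×16 + 0.044×28) = 2.202/3.352 = 0.6569 kJ/s.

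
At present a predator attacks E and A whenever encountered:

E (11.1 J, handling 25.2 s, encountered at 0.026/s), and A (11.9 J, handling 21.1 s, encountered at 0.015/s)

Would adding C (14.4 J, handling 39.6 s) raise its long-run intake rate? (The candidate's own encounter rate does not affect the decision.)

On E and A alone, R = ΣλE/(1+Σλh) = 0.4671/1.972 = 0.2369 J/s.
Profitability of C: 14.4/39.6 = 0.3636 J/s.
0.3636 > 0.2369, so adding C raises the average — include it.

Yes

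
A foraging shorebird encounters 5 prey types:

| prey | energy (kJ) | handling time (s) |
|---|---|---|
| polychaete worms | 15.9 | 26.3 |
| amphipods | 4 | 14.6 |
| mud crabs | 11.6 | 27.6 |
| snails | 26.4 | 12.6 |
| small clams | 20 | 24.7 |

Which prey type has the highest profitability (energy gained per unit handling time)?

Profitability E/h (kJ/s): polychaete worms = 15.9/26.3 = 0.605, amphipods = 4/14.6 = 0.274, mud crabs = 11.6/27.6 = 0.42, snails = 26.4/12.6 = 2.1, small clams = 20/24.7 = 0.81.
Ranked: snails > small clams > polychaete worms > mud crabs > amphipods.

snails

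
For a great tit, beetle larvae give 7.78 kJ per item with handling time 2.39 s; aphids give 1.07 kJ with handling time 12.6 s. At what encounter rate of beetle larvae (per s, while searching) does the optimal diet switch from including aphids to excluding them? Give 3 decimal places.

At the threshold, the rate on beetle larvae alone equals the profitability of aphids: λ·7.78/(1 + λ·2.39) = 1.07/12.6 = 0.08492.
Rearranging, λ(7.78 − 0.08492×2.39) = 0.08492, so λ = 0.08492/7.577 = 0.01121 per s.

0.011 per s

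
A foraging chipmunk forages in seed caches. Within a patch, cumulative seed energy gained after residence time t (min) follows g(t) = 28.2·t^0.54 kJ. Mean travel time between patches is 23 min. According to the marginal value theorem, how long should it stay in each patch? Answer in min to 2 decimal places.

Optimal t* satisfies g'(t*) = g(t*)/(T + t*).
g'(t) = 0.54·28.2·t^-0.46. Setting 0.54·28.2·t^-0.46 = 28.2·t^0.54/(23+t) gives 0.54(23+t) = t, so 0.46·t = 0.54×23.
t* = 0.54×23/0.46 = 27 min.

27.00 min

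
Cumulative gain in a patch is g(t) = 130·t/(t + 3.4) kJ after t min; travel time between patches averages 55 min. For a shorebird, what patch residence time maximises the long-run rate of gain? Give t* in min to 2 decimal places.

Maximise g(t)/(T+t): set derivative to zero → g'(t)(T+t) = g(t).
g'(t) = 130·3.4/(t + 3.4)². Setting 130·3.4/(t+3.4)² = 130t/[(t+3.4)(55+t)] gives 3.4(55+t) = t(t+3.4), so t² = 3.4×55 = 187.
t* = √187 = 13.67 min.

13.67 min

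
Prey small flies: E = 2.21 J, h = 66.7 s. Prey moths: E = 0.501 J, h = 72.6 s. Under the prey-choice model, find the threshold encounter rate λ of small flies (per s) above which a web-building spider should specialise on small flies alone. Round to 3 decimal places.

0.004 per s

The zero-one rule: include moths iff E₂/h₂ > λE₁/(1+λh₁). Equality gives the switch point.
λE₁h₂ = E₂ + λE₂h₁ ⇒ λ = E₂/(E₁h₂ − E₂h₁) = 0.501/(160.4 − 33.42) = 0.003944 per s.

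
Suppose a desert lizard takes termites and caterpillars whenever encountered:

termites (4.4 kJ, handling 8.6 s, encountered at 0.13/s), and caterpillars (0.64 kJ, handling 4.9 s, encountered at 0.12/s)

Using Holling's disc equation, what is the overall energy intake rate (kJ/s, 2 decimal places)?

R = (0.13×4.4 + 0.12×0.64) / (1 + 0.13×8.6 + 0.12×4.9) = 0.6488/2.706 = 0.2398 kJ/s.

0.24 kJ/s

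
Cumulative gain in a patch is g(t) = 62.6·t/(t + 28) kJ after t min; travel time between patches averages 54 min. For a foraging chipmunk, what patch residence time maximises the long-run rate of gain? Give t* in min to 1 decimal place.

Maximise g(t)/(T+t): set derivative to zero → g'(t)(T+t) = g(t).
g'(t) = 62.6·28/(t + 28)². Setting 62.6·28/(t+28)² = 62.6t/[(t+28)(54+t)] gives 28(54+t) = t(t+28), so t² = 28×54 = 1512.
t* = √1512 = 38.88 min.

38.9 min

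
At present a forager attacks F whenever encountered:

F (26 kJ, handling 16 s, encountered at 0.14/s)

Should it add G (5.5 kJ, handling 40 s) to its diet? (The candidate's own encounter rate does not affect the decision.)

Current rate: (0.14×26)/(1 + 0.14×16) = 1.123 kJ/s.
G: E/h = 5.5/40 = 0.1375 kJ/s.
Since 0.1375 < R, time spent handling G is better spent searching.

No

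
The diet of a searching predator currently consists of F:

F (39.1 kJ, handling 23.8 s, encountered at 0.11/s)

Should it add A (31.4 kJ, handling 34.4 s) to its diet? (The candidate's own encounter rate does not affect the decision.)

On F alone, R = ΣλE/(1+Σλh) = 4.301/3.618 = 1.189 kJ/s.
Profitability of A: 31.4/34.4 = 0.9128 kJ/s.
Since 0.9128 < R, time spent handling A is better spent searching.

No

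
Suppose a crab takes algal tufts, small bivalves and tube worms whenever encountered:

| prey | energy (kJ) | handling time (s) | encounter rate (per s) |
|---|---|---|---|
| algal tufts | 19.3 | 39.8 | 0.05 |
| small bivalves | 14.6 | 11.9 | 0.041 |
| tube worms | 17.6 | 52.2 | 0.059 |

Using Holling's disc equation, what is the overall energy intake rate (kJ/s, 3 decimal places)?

R = (0.05×19.3 + 0.041×14.6 + 0.059×17.6) / (1 + 0.05×39.8 + 0.041×11.9 + 0.059×52.2) = 2.602/6.558 = 0.3968 kJ/s.

0.397 kJ/s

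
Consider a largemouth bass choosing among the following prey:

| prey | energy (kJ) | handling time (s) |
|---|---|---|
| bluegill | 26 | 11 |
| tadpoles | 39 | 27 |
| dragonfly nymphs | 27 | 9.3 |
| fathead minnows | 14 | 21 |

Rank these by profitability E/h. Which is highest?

dragonfly nymphs

In descending order of E/h:
dragonfly nymphs: 27/9.3 = 2.9 kJ/s
bluegill: 26/11 = 2.36 kJ/s
tadpoles: 39/27 = 1.44 kJ/s
fathead minnows: 14/21 = 0.667 kJ/s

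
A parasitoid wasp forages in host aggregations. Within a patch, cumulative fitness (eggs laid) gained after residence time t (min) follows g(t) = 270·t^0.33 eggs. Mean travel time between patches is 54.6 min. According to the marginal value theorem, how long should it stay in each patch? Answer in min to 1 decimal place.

Optimal t* satisfies g'(t*) = g(t*)/(T + t*).
g'(t) = 0.33·270·t^-0.67. Setting 0.33·270·t^-0.67 = 270·t^0.33/(54.6+t) gives 0.33(54.6+t) = t, so 0.67·t = 0.33×54.6.
t* = 0.33×54.6/0.67 = 26.89 min.

26.9 min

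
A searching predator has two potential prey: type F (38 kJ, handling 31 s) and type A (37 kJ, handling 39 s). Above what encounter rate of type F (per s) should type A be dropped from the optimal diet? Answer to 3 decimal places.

At the threshold, the rate on type F alone equals the profitability of type A: λ·38/(1 + λ·31) = 37/39 = 0.9487.
Rearranging, λ(38 − 0.9487×31) = 0.9487, so λ = 0.9487/8.59 = 0.1104 per s.

0.110 per s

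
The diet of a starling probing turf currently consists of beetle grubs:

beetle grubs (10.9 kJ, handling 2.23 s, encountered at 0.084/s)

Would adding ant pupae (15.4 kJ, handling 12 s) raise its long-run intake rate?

Yes

On beetle grubs alone, R = ΣλE/(1+Σλh) = 0.9156/1.187 = 0.7711 kJ/s.
Profitability of ant pupae: 15.4/12 = 1.283 kJ/s.
Since 1.283 > R, including ant pupae increases the long-run rate.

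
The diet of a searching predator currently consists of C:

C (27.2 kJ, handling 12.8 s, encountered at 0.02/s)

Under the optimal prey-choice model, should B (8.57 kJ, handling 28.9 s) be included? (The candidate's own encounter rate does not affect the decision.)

No

Intake rate on the current diet: R = (0.02×27.2) / (1 + 0.02×12.8) = 0.544/1.256 = 0.4331 kJ/s.
B: E/h = 8.57/28.9 = 0.2965 kJ/s.
Since 0.2965 < R, time spent handling B is better spent searching.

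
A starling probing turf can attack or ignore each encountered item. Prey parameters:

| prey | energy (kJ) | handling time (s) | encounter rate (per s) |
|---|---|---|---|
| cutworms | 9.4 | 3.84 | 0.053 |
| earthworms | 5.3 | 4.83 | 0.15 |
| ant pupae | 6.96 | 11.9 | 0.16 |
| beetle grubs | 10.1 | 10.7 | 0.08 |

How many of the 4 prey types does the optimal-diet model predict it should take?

3

E/h in descending order: cutworms 2.45, earthworms 1.1, beetle grubs 0.944, ant pupae 0.585 kJ/s. The optimal diet is the largest prefix of this list for which every included type satisfies E_i/h_i > R on the types above it.
Rate on top 1: 0.414. earthworms: 1.1 > 0.414 → include.
Rate on top 2: 0.6707. beetle grubs: 0.944 > 0.6707 → include.
Rate on top 3: 0.7547. ant pupae: 0.585 < 0.7547 → exclude; stop.
Optimal diet: cutworms, earthworms, beetle grubs — 3 of 4 types.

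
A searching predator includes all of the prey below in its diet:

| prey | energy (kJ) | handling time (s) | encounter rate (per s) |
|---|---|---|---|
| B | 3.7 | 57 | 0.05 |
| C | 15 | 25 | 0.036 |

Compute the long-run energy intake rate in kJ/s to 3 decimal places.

R = (0.05×3.7 + 0.036×15) / (1 + 0.05×57 + 0.036×25) = 0.725/4.75 = 0.1526 kJ/s.

0.153 kJ/s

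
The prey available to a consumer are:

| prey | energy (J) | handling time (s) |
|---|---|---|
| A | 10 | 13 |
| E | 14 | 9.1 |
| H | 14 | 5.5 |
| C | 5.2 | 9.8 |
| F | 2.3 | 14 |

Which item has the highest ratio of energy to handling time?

Profitability E/h (J/s): A = 10/13 = 0.769, E = 14/9.1 = 1.54, H = 14/5.5 = 2.55, C = 5.2/9.8 = 0.531, F = 2.3/14 = 0.164.
Ranked: H > E > A > C > F.

H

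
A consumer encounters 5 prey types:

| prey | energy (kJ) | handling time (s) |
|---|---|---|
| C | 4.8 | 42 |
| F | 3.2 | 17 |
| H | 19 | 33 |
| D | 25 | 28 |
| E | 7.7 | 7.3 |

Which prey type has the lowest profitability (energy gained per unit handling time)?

C

Profitability E/h (kJ/s): C = 4.8/42 = 0.114, F = 3.2/17 = 0.188, H = 19/33 = 0.576, D = 25/28 = 0.893, E = 7.7/7.3 = 1.05.
Ranked: E > D > H > F > C.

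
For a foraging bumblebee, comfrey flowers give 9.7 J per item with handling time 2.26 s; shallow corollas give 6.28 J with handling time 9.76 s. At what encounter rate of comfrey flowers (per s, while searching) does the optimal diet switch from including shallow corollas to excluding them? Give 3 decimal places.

0.078 per s

The zero-one rule: include shallow corollas iff E₂/h₂ > λE₁/(1+λh₁). Equality gives the switch point.
λE₁h₂ = E₂ + λE₂h₁ ⇒ λ = E₂/(E₁h₂ − E₂h₁) = 6.28/(94.67 − 14.19) = 0.07803 per s.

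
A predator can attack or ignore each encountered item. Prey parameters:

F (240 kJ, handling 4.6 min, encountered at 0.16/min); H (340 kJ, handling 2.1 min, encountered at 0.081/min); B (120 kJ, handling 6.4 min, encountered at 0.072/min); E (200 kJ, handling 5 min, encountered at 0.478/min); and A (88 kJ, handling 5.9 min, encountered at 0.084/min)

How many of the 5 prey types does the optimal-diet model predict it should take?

E/h in descending order: H 162, F 52.2, E 40, B 18.8, A 14.9 kJ/min. The optimal diet is the largest prefix of this list for which every included type satisfies E_i/h_i > R on the types above it.
Rate on top 1: 23.54. F: 52.2 > 23.54 → include.
Rate on top 2: 34.59. E: 40 > 34.59 → include.
Rate on top 3: 37.6. B: 18.8 < 37.6 → exclude; stop.
Optimal diet: H, F, E — 3 of 5 types.

3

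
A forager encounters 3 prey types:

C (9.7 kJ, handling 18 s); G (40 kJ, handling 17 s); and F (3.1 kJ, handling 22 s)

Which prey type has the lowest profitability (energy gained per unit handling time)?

F

Profitability E/h (kJ/s): C = 9.7/18 = 0.539, G = 40/17 = 2.35, F = 3.1/22 = 0.141.
Ranked: G > C > F.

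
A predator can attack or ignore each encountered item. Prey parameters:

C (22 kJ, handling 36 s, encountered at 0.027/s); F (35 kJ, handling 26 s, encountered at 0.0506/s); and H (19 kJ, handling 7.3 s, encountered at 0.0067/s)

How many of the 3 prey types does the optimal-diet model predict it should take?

Profitabilities (E/h, kJ/s): H 2.6, F 1.35, C 0.611. Add prey in this order while the next type's profitability exceeds the intake rate on those already taken.
Rate on top 1: 0.1214. F: 1.35 > 0.1214 → include.
Rate on top 2: 0.8028. C: 0.611 < 0.8028 → exclude; stop.
Optimal diet: H, F — 2 of 3 types.

2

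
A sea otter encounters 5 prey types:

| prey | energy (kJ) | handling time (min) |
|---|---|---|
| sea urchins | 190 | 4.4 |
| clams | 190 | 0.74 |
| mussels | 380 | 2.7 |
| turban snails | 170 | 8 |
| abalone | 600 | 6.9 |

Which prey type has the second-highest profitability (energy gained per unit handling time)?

mussels

Profitability E/h (kJ/min): sea urchins = 190/4.4 = 43.2, clams = 190/0.74 = 257, mussels = 380/2.7 = 141, turban snails = 170/8 = 21.2, abalone = 600/6.9 = 87.
Ranked: clams > mussels > abalone > sea urchins > turban snails.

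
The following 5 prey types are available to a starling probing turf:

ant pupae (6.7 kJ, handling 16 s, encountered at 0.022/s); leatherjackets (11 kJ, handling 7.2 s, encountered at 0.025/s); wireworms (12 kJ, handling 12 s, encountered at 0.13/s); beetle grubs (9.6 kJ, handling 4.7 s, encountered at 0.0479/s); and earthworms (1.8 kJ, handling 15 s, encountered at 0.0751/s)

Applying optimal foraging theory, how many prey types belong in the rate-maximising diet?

Profitabilities (E/h, kJ/s): beetle grubs 2.04, leatherjackets 1.53, wireworms 1, ant pupae 0.419, earthworms 0.12. Add prey in this order while the next type's profitability exceeds the intake rate on those already taken.
Rate on top 1: 0.3753. leatherjackets: 1.53 > 0.3753 → include.
Rate on top 2: 0.523. wireworms: 1 > 0.523 → include.
Rate on top 3: 0.7739. ant pupae: 0.419 < 0.7739 → exclude; stop.
Optimal diet: beetle grubs, leatherjackets, wireworms — 3 of 5 types.

3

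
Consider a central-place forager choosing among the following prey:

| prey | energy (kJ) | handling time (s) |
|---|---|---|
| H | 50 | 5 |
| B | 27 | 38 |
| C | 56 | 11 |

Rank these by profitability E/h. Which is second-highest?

C

In descending order of E/h:
H: 50/5 = 10 kJ/s
C: 56/11 = 5.09 kJ/s
B: 27/38 = 0.711 kJ/s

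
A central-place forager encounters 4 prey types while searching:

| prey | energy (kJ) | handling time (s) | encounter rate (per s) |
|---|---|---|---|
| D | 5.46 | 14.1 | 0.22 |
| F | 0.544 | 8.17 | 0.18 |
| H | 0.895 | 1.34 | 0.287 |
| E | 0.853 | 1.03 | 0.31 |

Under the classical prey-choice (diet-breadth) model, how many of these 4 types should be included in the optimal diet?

E/h in descending order: E 0.828, H 0.668, D 0.387, F 0.0666 kJ/s. The optimal diet is the largest prefix of this list for which every included type satisfies E_i/h_i > R on the types above it.
Rate on top 1: 0.2004. H: 0.668 > 0.2004 → include.
Rate on top 2: 0.3059. D: 0.387 > 0.3059 → include.
Rate on top 3: 0.3584. F: 0.0666 < 0.3584 → exclude; stop.
Optimal diet: E, H, D — 3 of 4 types.

3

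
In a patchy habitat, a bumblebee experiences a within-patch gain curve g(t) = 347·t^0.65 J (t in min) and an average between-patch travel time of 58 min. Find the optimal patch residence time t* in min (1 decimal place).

107.7 min

Optimal t* satisfies g'(t*) = g(t*)/(T + t*).
g'(t) = 0.65·347·t^-0.35. Setting 0.65·347·t^-0.35 = 347·t^0.65/(58+t) gives 0.65(58+t) = t, so 0.35·t = 0.65×58.
t* = 0.65×58/0.35 = 107.7 min.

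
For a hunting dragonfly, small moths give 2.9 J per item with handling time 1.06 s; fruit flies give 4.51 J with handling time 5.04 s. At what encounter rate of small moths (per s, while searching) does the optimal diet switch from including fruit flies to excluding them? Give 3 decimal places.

Drop fruit flies once their profitability E₂/h₂ falls below the rate achievable on small moths alone: E₂/h₂ = λE₁/(1 + λh₁).
Solve for λ: λE₁h₂ = E₂(1 + λh₁) → λ(E₁h₂ − E₂h₁) = E₂ → λ = E₂/(E₁h₂ − E₂h₁).
λ = 4.51/(2.9×5.04 − 4.51×1.06) = 4.51/9.835 = 0.4585 per s.

0.459 per s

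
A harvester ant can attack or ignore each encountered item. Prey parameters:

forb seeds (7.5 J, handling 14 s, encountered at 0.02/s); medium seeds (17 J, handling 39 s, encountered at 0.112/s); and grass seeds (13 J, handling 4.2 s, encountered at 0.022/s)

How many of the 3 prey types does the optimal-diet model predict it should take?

E/h in descending order: grass seeds 3.1, forb seeds 0.536, medium seeds 0.436 J/s. The optimal diet is the largest prefix of this list for which every included type satisfies E_i/h_i > R on the types above it.
Rate on top 1: 0.2618. forb seeds: 0.536 > 0.2618 → include.
Rate on top 2: 0.3177. medium seeds: 0.436 > 0.3177 → include.
Optimal diet: grass seeds, forb seeds, medium seeds — 3 of 3 types.

3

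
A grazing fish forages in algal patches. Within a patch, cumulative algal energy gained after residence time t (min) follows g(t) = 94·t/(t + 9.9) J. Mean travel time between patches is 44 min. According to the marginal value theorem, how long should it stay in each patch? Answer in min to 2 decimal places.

20.87 min

Optimal t* satisfies g'(t*) = g(t*)/(T + t*).
g'(t) = 94·9.9/(t + 9.9)². Setting 94·9.9/(t+9.9)² = 94t/[(t+9.9)(44+t)] gives 9.9(44+t) = t(t+9.9), so t² = 9.9×44 = 435.6.
t* = √435.6 = 20.87 min.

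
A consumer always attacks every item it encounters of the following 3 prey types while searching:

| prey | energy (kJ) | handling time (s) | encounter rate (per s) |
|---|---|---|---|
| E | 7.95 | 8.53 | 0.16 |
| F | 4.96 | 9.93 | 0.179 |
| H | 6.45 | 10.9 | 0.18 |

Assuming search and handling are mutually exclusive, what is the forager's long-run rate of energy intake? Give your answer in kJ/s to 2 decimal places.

0.54 kJ/s

R = Σλ_iE_i / (1 + Σλ_ih_i)
Numerator: 0.16×7.95 + 0.179×4.96 + 0.18×6.45 = 3.321
Denominator: 1 + 0.16×8.53 + 0.179×9.93 + 0.18×10.9 = 6.104
R = 3.321/6.104 = 0.544 kJ/s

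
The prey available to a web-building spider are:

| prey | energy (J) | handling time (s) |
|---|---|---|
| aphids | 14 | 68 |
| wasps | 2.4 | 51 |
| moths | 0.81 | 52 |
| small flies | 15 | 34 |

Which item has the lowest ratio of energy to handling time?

Profitability E/h (J/s): aphids = 14/68 = 0.206, wasps = 2.4/51 = 0.0471, moths = 0.81/52 = 0.0156, small flies = 15/34 = 0.441.
Ranked: small flies > aphids > wasps > moths.

moths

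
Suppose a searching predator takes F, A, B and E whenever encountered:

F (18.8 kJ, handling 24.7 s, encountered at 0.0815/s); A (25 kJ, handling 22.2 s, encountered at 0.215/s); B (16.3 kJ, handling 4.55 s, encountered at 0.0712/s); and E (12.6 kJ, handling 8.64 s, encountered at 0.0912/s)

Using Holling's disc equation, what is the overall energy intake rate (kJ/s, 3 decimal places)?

1.036 kJ/s

Energy encountered per unit search time: 0.0815×18.8 + 0.215×25 + 0.0712×16.3 + 0.0912×12.6 = 9.217 kJ/s.
Handling time per unit search time: 0.0815×24.7 + 0.215×22.2 + 0.0712×4.55 + 0.0912×8.64 = 7.898.
Rate = 9.217/(1 + 7.898) = 1.036 kJ/s.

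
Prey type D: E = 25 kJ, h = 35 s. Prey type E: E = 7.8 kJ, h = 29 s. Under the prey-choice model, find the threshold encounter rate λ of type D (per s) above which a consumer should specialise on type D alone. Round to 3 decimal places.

0.017 per s

The zero-one rule: include type E iff E₂/h₂ > λE₁/(1+λh₁). Equality gives the switch point.
λE₁h₂ = E₂ + λE₂h₁ ⇒ λ = E₂/(E₁h₂ − E₂h₁) = 7.8/(725 − 273) = 0.01726 per s.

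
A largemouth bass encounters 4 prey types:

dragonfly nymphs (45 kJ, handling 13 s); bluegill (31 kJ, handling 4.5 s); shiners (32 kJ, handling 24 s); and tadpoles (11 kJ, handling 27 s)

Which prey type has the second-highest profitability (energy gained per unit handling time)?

Profitability E/h (kJ/s): dragonfly nymphs = 45/13 = 3.46, bluegill = 31/4.5 = 6.89, shiners = 32/24 = 1.33, tadpoles = 11/27 = 0.407.
Ranked: bluegill > dragonfly nymphs > shiners > tadpoles.

dragonfly nymphs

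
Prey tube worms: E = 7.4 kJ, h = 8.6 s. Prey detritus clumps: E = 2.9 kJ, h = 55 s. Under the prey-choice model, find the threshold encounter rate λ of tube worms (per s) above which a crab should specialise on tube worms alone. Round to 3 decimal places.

0.008 per s

At the threshold, the rate on tube worms alone equals the profitability of detritus clumps: λ·7.4/(1 + λ·8.6) = 2.9/55 = 0.05273.
Rearranging, λ(7.4 − 0.05273×8.6) = 0.05273, so λ = 0.05273/6.947 = 0.00759 per s.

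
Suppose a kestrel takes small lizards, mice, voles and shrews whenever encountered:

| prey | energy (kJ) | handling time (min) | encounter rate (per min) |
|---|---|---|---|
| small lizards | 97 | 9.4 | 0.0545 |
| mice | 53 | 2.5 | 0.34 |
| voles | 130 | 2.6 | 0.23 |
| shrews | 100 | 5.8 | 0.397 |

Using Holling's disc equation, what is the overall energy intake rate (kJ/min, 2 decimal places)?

17.65 kJ/min

R = Σλ_iE_i / (1 + Σλ_ih_i)
Numerator: 0.0545×97 + 0.34×53 + 0.23×130 + 0.397×100 = 92.91
Denominator: 1 + 0.0545×9.4 + 0.34×2.5 + 0.23×2.6 + 0.397×5.8 = 5.263
R = 92.91/5.263 = 17.65 kJ/min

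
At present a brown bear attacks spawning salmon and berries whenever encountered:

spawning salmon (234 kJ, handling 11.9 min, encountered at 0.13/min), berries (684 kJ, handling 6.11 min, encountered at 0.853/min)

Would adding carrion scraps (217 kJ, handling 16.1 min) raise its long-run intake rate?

No

On spawning salmon and berries alone, R = ΣλE/(1+Σλh) = 613.9/7.759 = 79.12 kJ/min.
carrion scraps: E/h = 217/16.1 = 13.48 kJ/min.
Since 13.48 < R, time spent handling carrion scraps is better spent searching.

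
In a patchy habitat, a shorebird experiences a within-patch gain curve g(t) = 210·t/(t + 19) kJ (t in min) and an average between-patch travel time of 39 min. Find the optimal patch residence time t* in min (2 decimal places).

27.22 min

By the marginal value theorem, leave when the instantaneous gain rate g'(t) equals the habitat-wide average g(t)/(T + t).
g'(t) = 210·19/(t + 19)². Setting 210·19/(t+19)² = 210t/[(t+19)(39+t)] gives 19(39+t) = t(t+19), so t² = 19×39 = 741.
t* = √741 = 27.22 min.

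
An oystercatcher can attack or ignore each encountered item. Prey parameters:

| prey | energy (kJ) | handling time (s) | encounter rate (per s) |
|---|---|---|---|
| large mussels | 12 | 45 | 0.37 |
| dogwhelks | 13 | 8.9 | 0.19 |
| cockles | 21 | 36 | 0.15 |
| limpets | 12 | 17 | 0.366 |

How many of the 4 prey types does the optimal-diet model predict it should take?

E/h in descending order: dogwhelks 1.46, limpets 0.706, cockles 0.583, large mussels 0.267 kJ/s. The optimal diet is the largest prefix of this list for which every included type satisfies E_i/h_i > R on the types above it.
Rate on top 1: 0.9179. limpets: 0.706 < 0.9179 → exclude; stop.
Optimal diet: dogwhelks — 1 of 4 types.

1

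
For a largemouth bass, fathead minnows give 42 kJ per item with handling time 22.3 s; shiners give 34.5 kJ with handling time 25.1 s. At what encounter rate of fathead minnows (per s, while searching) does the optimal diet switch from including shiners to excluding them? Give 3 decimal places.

0.121 per s

The zero-one rule: include shiners iff E₂/h₂ > λE₁/(1+λh₁). Equality gives the switch point.
λE₁h₂ = E₂ + λE₂h₁ ⇒ λ = E₂/(E₁h₂ − E₂h₁) = 34.5/(1054 − 769.4) = 0.1211 per s.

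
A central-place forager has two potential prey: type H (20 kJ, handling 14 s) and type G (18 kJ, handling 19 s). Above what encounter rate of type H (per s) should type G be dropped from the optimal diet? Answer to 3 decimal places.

The zero-one rule: include type G iff E₂/h₂ > λE₁/(1+λh₁). Equality gives the switch point.
λE₁h₂ = E₂ + λE₂h₁ ⇒ λ = E₂/(E₁h₂ − E₂h₁) = 18/(380 − 252) = 0.1406 per s.

0.141 per s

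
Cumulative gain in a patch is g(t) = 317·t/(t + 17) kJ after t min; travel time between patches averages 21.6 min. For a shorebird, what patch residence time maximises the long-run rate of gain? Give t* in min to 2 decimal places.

Maximise g(t)/(T+t): set derivative to zero → g'(t)(T+t) = g(t).
g'(t) = 317·17/(t + 17)². Setting 317·17/(t+17)² = 317t/[(t+17)(21.6+t)] gives 17(21.6+t) = t(t+17), so t² = 17×21.6 = 367.2.
t* = √367.2 = 19.16 min.

19.16 min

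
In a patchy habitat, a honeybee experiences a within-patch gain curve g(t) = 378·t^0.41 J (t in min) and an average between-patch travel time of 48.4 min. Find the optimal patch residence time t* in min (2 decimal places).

Maximise g(t)/(T+t): set derivative to zero → g'(t)(T+t) = g(t).
g'(t) = 0.41·378·t^-0.59. Setting 0.41·378·t^-0.59 = 378·t^0.41/(48.4+t) gives 0.41(48.4+t) = t, so 0.59·t = 0.41×48.4.
t* = 0.41×48.4/0.59 = 33.63 min.

33.63 min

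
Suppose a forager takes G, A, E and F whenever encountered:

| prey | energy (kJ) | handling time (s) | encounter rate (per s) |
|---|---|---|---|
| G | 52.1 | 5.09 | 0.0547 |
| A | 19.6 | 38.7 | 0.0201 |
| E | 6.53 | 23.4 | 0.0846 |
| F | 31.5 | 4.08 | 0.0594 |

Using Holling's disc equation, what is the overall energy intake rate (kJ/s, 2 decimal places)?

R = (0.0547×52.1 + 0.0201×19.6 + 0.0846×6.53 + 0.0594×31.5) / (1 + 0.0547×5.09 + 0.0201×38.7 + 0.0846×23.4 + 0.0594×4.08) = 5.667/4.278 = 1.325 kJ/s.

1.32 kJ/s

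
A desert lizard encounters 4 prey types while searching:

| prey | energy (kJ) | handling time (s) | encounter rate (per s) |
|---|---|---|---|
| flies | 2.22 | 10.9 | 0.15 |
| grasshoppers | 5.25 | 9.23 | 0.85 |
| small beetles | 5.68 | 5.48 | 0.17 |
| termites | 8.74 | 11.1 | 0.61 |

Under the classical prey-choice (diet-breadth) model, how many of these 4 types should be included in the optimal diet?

2

Rank by E/h (kJ/s): small beetles 1.04, termites 0.787, grasshoppers 0.569, flies 0.204. Include each in turn until the next type's E/h falls below the running intake rate.
Rate on top 1: 0.4999. termites: 0.787 > 0.4999 → include.
Rate on top 2: 0.7236. grasshoppers: 0.569 < 0.7236 → exclude; stop.
Optimal diet: small beetles, termites — 2 of 4 types.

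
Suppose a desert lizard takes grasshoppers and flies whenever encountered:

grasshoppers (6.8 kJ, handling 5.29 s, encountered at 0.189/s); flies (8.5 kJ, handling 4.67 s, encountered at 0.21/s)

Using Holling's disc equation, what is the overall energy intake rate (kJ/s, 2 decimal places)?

R = (0.189×6.8 + 0.21×8.5) / (1 + 0.189×5.29 + 0.21×4.67) = 3.07/2.981 = 1.03 kJ/s.

1.03 kJ/s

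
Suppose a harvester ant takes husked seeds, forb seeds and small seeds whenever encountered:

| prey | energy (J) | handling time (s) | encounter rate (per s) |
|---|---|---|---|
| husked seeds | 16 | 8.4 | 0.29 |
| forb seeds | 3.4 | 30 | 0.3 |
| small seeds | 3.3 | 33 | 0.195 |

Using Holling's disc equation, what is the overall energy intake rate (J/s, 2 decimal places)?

0.33 J/s

Energy encountered per unit search time: 0.29×16 + 0.3×3.4 + 0.195×3.3 = 6.303 J/s.
Handling time per unit search time: 0.29×8.4 + 0.3×30 + 0.195×33 = 17.87.
Rate = 6.303/(1 + 17.87) = 0.334 J/s.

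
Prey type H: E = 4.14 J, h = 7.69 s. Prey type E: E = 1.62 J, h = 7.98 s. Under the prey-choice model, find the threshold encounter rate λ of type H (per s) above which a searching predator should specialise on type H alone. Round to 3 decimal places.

0.079 per s

At the threshold, the rate on type H alone equals the profitability of type E: λ·4.14/(1 + λ·7.69) = 1.62/7.98 = 0.203.
Rearranging, λ(4.14 − 0.203×7.69) = 0.203, so λ = 0.203/2.579 = 0.07872 per s.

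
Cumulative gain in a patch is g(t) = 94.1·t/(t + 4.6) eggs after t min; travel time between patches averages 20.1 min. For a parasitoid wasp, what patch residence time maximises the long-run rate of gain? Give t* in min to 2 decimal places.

9.62 min

Optimal t* satisfies g'(t*) = g(t*)/(T + t*).
g'(t) = 94.1·4.6/(t + 4.6)². Setting 94.1·4.6/(t+4.6)² = 94.1t/[(t+4.6)(20.1+t)] gives 4.6(20.1+t) = t(t+4.6), so t² = 4.6×20.1 = 92.46.
t* = √92.46 = 9.616 min.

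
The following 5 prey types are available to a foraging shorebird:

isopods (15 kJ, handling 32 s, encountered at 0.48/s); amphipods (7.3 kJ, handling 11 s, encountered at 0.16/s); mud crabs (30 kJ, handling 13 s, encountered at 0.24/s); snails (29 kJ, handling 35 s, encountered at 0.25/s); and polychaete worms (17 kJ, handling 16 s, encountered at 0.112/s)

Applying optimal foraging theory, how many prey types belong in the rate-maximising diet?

1

Profitabilities (E/h, kJ/s): mud crabs 2.31, polychaete worms 1.06, snails 0.829, amphipods 0.664, isopods 0.469. Add prey in this order while the next type's profitability exceeds the intake rate on those already taken.
Rate on top 1: 1.748. polychaete worms: 1.06 < 1.748 → exclude; stop.
Optimal diet: mud crabs — 1 of 5 types.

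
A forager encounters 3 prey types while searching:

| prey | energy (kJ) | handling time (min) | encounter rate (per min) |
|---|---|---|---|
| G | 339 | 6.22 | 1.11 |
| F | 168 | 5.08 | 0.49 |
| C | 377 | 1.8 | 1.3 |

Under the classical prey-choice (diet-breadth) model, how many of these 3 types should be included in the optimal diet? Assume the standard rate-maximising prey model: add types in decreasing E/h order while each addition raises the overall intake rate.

1

Profitabilities (E/h, kJ/min): C 209, G 54.5, F 33.1. Add prey in this order while the next type's profitability exceeds the intake rate on those already taken.
Rate on top 1: 146.7. G: 54.5 < 146.7 → exclude; stop.
Optimal diet: C — 1 of 3 types.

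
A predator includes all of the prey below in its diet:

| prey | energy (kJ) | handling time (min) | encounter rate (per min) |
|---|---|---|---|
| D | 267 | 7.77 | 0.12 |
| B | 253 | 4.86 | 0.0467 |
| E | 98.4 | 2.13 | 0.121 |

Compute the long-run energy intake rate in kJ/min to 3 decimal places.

23.070 kJ/min

R = Σλ_iE_i / (1 + Σλ_ih_i)
Numerator: 0.12×267 + 0.0467×253 + 0.121×98.4 = 55.76
Denominator: 1 + 0.12×7.77 + 0.0467×4.86 + 0.121×2.13 = 2.417
R = 55.76/2.417 = 23.07 kJ/min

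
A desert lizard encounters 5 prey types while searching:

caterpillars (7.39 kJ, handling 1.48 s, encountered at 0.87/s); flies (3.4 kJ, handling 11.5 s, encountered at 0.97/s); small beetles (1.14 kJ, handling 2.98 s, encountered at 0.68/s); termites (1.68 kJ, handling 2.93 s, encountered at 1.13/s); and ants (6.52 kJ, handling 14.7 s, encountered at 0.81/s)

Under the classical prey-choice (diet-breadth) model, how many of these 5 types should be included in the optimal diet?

1

Profitabilities (E/h, kJ/s): caterpillars 4.99, termites 0.573, ants 0.444, small beetles 0.383, flies 0.296. Add prey in this order while the next type's profitability exceeds the intake rate on those already taken.
Rate on top 1: 2.811. termites: 0.573 < 2.811 → exclude; stop.
Optimal diet: caterpillars — 1 of 5 types.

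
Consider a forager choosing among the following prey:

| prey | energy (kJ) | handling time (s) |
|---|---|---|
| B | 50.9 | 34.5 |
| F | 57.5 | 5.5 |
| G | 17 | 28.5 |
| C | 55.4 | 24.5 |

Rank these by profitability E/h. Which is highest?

Profitability E/h (kJ/s): B = 50.9/34.5 = 1.48, F = 57.5/5.5 = 10.5, G = 17/28.5 = 0.596, C = 55.4/24.5 = 2.26.
Ranked: F > C > B > G.

F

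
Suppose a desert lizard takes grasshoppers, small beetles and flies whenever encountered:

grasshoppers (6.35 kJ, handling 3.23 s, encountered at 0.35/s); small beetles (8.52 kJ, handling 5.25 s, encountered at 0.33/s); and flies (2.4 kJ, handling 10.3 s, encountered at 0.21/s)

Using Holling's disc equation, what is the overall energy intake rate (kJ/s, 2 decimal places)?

R = (0.35×6.35 + 0.33×8.52 + 0.21×2.4) / (1 + 0.35×3.23 + 0.33×5.25 + 0.21×10.3) = 5.538/6.026 = 0.919 kJ/s.

0.92 kJ/s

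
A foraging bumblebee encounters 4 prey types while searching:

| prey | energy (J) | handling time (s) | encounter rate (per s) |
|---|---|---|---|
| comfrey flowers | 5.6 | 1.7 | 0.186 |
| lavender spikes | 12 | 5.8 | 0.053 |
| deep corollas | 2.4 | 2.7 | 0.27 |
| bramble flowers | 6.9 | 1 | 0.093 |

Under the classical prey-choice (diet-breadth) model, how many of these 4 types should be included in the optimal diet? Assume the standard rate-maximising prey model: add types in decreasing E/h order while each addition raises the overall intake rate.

Profitabilities (E/h, J/s): bramble flowers 6.9, comfrey flowers 3.29, lavender spikes 2.07, deep corollas 0.889. Add prey in this order while the next type's profitability exceeds the intake rate on those already taken.
Rate on top 1: 0.5871. comfrey flowers: 3.29 > 0.5871 → include.
Rate on top 2: 1.195. lavender spikes: 2.07 > 1.195 → include.
Rate on top 3: 1.351. deep corollas: 0.889 < 1.351 → exclude; stop.
Optimal diet: bramble flowers, comfrey flowers, lavender spikes — 3 of 4 types.

3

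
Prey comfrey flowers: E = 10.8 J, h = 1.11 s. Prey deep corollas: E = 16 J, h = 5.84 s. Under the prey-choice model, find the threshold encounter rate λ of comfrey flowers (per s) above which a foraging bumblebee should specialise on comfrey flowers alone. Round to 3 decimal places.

The zero-one rule: include deep corollas iff E₂/h₂ > λE₁/(1+λh₁). Equality gives the switch point.
λE₁h₂ = E₂ + λE₂h₁ ⇒ λ = E₂/(E₁h₂ − E₂h₁) = 16/(63.07 − 17.76) = 0.3531 per s.

0.353 per s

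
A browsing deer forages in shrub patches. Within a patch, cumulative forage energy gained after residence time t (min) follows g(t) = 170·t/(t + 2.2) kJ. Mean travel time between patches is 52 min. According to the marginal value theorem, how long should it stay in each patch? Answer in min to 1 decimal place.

10.7 min

Maximise g(t)/(T+t): set derivative to zero → g'(t)(T+t) = g(t).
g'(t) = 170·2.2/(t + 2.2)². Setting 170·2.2/(t+2.2)² = 170t/[(t+2.2)(52+t)] gives 2.2(52+t) = t(t+2.2), so t² = 2.2×52 = 114.4.
t* = √114.4 = 10.7 min.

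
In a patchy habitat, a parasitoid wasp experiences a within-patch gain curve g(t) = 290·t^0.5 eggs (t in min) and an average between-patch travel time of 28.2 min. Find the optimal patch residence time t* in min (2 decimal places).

Optimal t* satisfies g'(t*) = g(t*)/(T + t*).
g'(t) = 0.5·290·t^-0.5. Setting 0.5·290·t^-0.5 = 290·t^0.5/(28.2+t) gives 0.5(28.2+t) = t, so 0.50·t = 0.5×28.2.
t* = 0.5×28.2/0.50 = 28.2 min.

28.20 min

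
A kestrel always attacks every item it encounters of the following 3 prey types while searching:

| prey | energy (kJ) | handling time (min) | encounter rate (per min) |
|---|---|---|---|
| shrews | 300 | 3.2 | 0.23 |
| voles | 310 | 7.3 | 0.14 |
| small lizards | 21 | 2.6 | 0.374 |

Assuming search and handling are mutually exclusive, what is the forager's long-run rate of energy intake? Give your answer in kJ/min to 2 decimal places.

32.24 kJ/min

R = Σλ_iE_i / (1 + Σλ_ih_i)
Numerator: 0.23×300 + 0.14×310 + 0.374×21 = 120.3
Denominator: 1 + 0.23×3.2 + 0.14×7.3 + 0.374×2.6 = 3.73
R = 120.3/3.73 = 32.24 kJ/min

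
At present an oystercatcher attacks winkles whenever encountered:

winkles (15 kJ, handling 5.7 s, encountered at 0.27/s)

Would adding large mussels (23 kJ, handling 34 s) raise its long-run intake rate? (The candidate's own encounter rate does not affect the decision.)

No

Intake rate on the current diet: R = (0.27×15) / (1 + 0.27×5.7) = 4.05/2.539 = 1.595 kJ/s.
Profitability of large mussels: 23/34 = 0.6765 kJ/s.
0.6765 < 1.595, so adding large mussels would lower the average — exclude it.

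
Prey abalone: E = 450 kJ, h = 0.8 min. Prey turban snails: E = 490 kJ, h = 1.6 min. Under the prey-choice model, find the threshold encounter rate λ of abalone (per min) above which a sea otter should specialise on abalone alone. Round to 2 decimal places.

1.49 per min

The zero-one rule: include turban snails iff E₂/h₂ > λE₁/(1+λh₁). Equality gives the switch point.
λE₁h₂ = E₂ + λE₂h₁ ⇒ λ = E₂/(E₁h₂ − E₂h₁) = 490/(720 − 392) = 1.494 per min.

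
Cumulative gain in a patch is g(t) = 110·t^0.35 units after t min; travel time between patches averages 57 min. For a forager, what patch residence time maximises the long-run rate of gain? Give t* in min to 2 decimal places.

Maximise g(t)/(T+t): set derivative to zero → g'(t)(T+t) = g(t).
g'(t) = 0.35·110·t^-0.65. Setting 0.35·110·t^-0.65 = 110·t^0.35/(57+t) gives 0.35(57+t) = t, so 0.65·t = 0.35×57.
t* = 0.35×57/0.65 = 30.69 min.

30.69 min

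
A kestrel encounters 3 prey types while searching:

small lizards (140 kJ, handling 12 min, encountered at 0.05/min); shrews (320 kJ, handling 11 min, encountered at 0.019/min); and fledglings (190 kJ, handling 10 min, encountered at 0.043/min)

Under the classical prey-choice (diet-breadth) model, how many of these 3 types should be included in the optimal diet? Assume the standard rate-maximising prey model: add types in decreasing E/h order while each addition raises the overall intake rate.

3

E/h in descending order: shrews 29.1, fledglings 19, small lizards 11.7 kJ/min. The optimal diet is the largest prefix of this list for which every included type satisfies E_i/h_i > R on the types above it.
Rate on top 1: 5.029. fledglings: 19 > 5.029 → include.
Rate on top 2: 8.694. small lizards: 11.7 > 8.694 → include.
Optimal diet: shrews, fledglings, small lizards — 3 of 3 types.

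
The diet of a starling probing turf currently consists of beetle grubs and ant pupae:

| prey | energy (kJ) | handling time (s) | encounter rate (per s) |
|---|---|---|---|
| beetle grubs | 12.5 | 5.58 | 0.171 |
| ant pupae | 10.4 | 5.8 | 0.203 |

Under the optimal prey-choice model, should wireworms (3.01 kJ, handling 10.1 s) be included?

No

Intake rate on the current diet: R = (0.171×12.5 + 0.203×10.4) / (1 + 0.171×5.58 + 0.203×5.8) = 4.249/3.132 = 1.357 kJ/s.
wireworms: E/h = 3.01/10.1 = 0.298 kJ/s.
Since 0.298 < R, time spent handling wireworms is better spent searching.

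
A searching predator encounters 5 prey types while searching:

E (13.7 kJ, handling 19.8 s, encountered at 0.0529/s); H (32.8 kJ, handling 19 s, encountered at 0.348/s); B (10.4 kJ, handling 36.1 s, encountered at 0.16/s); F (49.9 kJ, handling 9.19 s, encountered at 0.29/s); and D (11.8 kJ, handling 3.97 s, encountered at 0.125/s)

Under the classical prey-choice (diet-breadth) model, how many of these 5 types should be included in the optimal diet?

E/h in descending order: F 5.43, D 2.97, H 1.73, E 0.692, B 0.288 kJ/s. The optimal diet is the largest prefix of this list for which every included type satisfies E_i/h_i > R on the types above it.
Rate on top 1: 3.948. D: 2.97 < 3.948 → exclude; stop.
Optimal diet: F — 1 of 5 types.

1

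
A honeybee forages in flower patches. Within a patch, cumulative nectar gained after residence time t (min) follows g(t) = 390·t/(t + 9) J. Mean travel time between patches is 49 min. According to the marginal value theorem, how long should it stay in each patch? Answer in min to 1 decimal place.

21.0 min

Maximise g(t)/(T+t): set derivative to zero → g'(t)(T+t) = g(t).
g'(t) = 390·9/(t + 9)². Setting 390·9/(t+9)² = 390t/[(t+9)(49+t)] gives 9(49+t) = t(t+9), so t² = 9×49 = 441.
t* = √441 = 21 min.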